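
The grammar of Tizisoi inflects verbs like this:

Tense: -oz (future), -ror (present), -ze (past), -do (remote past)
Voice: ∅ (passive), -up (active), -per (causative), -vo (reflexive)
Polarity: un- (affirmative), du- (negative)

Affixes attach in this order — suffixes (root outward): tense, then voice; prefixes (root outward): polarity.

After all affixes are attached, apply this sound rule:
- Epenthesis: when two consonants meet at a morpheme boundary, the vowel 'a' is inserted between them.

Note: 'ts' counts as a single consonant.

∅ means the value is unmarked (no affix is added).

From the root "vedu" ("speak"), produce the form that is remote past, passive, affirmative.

unavedudo

Attach polarity affirmative un- → unvedu.
Attach tense remote past -do → unvedudo.
voice = passive: zero marking, form stays unvedudo.
Apply epenthesis: unvedudo → unavedudo.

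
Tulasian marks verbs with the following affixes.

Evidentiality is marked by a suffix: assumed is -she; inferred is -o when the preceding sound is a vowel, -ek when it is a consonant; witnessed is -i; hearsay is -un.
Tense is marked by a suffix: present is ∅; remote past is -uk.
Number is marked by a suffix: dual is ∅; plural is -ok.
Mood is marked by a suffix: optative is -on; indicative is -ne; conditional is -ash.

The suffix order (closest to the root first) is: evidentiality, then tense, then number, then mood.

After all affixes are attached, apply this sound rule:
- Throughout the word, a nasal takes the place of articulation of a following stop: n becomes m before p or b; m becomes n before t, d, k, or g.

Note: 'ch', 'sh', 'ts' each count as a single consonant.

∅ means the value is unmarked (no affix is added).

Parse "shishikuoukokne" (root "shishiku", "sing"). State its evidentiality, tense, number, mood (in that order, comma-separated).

Segment: shishiku-o-uk-ok-ne.
evidentiality: -o/ek → inferred.
tense: -uk → remote past.
number: -ok → plural.
mood: -ne → indicative.

inferred, remote past, plural, indicative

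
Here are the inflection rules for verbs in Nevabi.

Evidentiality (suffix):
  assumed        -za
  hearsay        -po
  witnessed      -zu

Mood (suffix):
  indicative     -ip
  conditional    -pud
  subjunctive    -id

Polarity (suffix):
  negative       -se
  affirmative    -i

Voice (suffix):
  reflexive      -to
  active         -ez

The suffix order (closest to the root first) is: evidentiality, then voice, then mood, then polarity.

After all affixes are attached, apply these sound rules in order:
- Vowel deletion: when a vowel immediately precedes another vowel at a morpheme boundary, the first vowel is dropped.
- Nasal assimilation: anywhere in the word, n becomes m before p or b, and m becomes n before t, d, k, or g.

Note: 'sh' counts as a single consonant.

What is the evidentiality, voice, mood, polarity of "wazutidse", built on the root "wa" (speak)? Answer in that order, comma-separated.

witnessed, reflexive, subjunctive, negative

Segment: wa-zu-to-id-se.
evidentiality: -zu → witnessed.
voice: -to → reflexive.
mood: -id → subjunctive.
polarity: -se → negative.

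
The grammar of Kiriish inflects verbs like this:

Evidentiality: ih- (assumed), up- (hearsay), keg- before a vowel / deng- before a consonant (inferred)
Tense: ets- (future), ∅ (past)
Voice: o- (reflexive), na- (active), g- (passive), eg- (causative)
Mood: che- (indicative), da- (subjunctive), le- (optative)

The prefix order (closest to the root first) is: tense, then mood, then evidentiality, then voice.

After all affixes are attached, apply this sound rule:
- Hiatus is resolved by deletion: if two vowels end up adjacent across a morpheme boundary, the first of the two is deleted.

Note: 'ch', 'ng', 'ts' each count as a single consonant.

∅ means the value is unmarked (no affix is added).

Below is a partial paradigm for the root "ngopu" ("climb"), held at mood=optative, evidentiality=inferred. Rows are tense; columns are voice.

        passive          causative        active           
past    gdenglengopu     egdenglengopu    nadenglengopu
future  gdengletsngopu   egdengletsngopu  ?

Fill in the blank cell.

Attach tense future ets- → etsngopu.
Attach mood optative le- → leetsngopu.
Attach evidentiality inferred deng- (before consonant 'l') → dengleetsngopu.
Attach voice active na- → nadengleetsngopu.
Apply vowel deletion: nadengleetsngopu → nadengletsngopu.

nadengletsngopu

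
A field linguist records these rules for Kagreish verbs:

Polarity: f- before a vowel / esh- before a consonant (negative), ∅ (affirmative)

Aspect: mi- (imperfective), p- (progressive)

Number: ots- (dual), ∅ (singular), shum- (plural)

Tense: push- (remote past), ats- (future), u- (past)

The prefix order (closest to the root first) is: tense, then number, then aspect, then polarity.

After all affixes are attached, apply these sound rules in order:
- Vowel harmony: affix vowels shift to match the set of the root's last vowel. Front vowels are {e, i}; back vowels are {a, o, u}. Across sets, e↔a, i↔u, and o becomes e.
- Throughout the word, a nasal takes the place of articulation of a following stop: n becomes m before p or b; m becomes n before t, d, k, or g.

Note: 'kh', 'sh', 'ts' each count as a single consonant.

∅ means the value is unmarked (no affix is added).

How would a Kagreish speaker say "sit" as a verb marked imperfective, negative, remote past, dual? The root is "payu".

ashmuotspushpayu

Attach tense remote past push- → pushpayu.
Attach number dual ots- → otspushpayu.
Attach aspect imperfective mi- → miotspushpayu.
Attach polarity negative esh- (before consonant 'm') → eshmiotspushpayu.
Apply vowel harmony: eshmiotspushpayu → ashmuotspushpayu.
Nasal assimilation: no change.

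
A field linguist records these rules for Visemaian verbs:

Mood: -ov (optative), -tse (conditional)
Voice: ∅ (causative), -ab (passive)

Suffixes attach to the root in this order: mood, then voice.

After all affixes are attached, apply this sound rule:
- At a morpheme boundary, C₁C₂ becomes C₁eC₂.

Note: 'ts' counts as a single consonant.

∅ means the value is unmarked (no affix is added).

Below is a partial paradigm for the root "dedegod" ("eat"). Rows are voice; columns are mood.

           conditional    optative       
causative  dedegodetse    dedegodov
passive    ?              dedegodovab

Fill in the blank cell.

dedegodetseab

Attach mood conditional -tse → dedegodtse.
Attach voice passive -ab → dedegodtseab.
Apply epenthesis: dedegodtseab → dedegodetseab.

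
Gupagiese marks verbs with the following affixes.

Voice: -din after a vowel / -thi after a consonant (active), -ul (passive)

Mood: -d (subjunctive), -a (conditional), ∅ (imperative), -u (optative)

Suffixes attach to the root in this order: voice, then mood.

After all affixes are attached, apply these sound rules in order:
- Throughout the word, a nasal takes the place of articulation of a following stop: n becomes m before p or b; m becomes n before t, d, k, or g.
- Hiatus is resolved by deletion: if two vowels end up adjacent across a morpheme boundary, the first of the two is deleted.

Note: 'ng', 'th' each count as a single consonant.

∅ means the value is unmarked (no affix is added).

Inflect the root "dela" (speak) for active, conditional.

deladina

Attach voice active -din (after vowel 'a') → deladin.
Attach mood conditional -a → deladina.
Nasal assimilation: no change.
Vowel deletion: no change.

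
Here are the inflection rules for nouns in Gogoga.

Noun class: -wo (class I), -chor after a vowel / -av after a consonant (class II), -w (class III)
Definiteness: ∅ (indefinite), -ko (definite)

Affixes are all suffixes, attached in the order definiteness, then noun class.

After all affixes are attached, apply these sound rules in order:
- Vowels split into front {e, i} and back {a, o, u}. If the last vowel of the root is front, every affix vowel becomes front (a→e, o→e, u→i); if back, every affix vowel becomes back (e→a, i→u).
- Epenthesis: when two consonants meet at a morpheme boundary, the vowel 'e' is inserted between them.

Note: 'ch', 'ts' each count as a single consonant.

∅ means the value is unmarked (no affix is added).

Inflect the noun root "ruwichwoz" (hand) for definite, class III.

ruwichwozekow

Attach definiteness definite -ko → ruwichwozko.
Attach noun class class III -w → ruwichwozkow.
Vowel harmony: no change.
Apply epenthesis: ruwichwozkow → ruwichwozekow.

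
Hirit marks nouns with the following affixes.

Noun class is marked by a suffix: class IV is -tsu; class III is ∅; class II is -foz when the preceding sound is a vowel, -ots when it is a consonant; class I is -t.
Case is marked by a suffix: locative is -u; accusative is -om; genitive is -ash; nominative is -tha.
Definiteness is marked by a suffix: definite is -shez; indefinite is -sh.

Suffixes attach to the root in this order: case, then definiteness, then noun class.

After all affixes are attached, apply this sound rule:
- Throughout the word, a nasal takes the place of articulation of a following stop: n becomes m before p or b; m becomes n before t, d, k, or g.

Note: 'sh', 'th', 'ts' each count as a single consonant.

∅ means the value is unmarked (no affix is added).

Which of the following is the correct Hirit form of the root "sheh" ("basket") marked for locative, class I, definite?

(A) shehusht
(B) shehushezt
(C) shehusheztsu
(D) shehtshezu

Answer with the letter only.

B

Attach case locative -u → shehu.
Attach definiteness definite -shez → shehushez.
Attach noun class class I -t → shehushezt.
Nasal assimilation: no change.
So the correct form is shehushezt, option (B).
(A) shehusht is wrong: it uses indefinite instead of definite for definiteness.
(D) shehtshezu is wrong: it has the affixes in the wrong order.
(C) shehusheztsu is wrong: it uses class IV instead of class I for noun class.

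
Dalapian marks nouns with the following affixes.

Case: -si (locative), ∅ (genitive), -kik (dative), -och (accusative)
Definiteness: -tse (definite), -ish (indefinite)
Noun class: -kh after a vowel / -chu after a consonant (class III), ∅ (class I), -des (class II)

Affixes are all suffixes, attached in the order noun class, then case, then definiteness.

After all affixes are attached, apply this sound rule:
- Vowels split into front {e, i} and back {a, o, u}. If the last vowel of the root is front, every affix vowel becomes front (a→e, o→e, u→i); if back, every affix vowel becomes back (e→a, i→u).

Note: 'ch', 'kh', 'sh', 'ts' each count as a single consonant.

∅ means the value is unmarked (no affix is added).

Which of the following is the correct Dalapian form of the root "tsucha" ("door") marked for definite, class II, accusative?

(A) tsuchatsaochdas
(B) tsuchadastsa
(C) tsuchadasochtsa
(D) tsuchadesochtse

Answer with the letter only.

C

Attach noun class class II -des → tsuchades.
Attach case accusative -och → tsuchadesoch.
Attach definiteness definite -tse → tsuchadesochtse.
Apply vowel harmony: tsuchadesochtse → tsuchadasochtsa.
So the correct form is tsuchadasochtsa, option (C).
(D) tsuchadesochtse is wrong: it fails to apply the sound rule(s).
(A) tsuchatsaochdas is wrong: it has the affixes in the wrong order.
(B) tsuchadastsa is wrong: it uses genitive instead of accusative for case.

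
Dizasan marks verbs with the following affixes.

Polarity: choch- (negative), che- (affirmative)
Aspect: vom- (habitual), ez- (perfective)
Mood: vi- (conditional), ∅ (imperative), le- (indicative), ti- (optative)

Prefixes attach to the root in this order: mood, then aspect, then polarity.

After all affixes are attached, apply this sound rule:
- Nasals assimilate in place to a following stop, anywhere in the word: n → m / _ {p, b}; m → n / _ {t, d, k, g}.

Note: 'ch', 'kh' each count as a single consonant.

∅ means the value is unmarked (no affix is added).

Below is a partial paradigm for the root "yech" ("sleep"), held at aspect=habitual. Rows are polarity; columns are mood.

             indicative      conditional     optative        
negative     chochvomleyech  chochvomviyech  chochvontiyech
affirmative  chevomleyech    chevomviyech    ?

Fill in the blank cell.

Attach mood optative ti- → tiyech.
Attach aspect habitual vom- → vomtiyech.
Attach polarity affirmative che- → chevomtiyech.
Apply nasal assimilation: chevomtiyech → chevontiyech.

chevontiyech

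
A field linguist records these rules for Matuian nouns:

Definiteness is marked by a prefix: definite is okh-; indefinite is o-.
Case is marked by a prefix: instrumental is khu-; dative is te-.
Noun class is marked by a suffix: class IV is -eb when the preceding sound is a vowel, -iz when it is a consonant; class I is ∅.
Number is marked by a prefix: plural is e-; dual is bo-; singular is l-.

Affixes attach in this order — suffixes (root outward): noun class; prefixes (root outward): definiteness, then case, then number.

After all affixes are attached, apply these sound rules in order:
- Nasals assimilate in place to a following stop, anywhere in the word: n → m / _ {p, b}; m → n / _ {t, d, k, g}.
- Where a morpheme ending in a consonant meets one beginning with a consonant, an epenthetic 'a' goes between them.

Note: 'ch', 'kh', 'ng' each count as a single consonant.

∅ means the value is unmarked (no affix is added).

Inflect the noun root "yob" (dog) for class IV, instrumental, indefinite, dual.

Attach definiteness indefinite o- → oyob.
Attach case instrumental khu- → khuoyob.
Attach noun class class IV -iz (after consonant 'b') → khuoyobiz.
Attach number dual bo- → bokhuoyobiz.
Nasal assimilation: no change.
Epenthesis: no change.

bokhuoyobiz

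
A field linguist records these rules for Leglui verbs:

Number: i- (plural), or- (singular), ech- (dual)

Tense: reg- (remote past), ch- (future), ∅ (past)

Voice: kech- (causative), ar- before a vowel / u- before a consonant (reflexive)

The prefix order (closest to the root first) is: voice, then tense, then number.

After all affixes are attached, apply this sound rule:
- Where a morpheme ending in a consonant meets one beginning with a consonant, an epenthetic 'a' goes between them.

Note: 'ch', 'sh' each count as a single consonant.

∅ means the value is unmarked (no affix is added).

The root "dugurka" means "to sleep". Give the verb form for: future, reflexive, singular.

orachudugurka

Attach voice reflexive u- (before consonant 'd') → udugurka.
Attach tense future ch- → chudugurka.
Attach number singular or- → orchudugurka.
Apply epenthesis: orchudugurka → orachudugurka.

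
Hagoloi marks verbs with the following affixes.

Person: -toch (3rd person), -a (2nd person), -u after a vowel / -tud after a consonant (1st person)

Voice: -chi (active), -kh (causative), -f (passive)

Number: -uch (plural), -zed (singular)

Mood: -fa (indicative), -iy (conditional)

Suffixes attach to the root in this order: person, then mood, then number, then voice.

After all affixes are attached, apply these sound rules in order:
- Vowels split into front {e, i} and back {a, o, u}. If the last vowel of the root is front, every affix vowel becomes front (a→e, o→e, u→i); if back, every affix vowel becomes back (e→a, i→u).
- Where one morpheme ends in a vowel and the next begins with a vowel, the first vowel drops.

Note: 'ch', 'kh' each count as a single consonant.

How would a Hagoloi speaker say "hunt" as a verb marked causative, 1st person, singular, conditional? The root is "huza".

Attach person 1st person -u (after vowel 'a') → huzau.
Attach mood conditional -iy → huzauiy.
Attach number singular -zed → huzauiyzed.
Attach voice causative -kh → huzauiyzedkh.
Apply vowel harmony: huzauiyzedkh → huzauuyzadkh.
Apply vowel deletion: huzauuyzadkh → huzuyzadkh.

huzuyzadkh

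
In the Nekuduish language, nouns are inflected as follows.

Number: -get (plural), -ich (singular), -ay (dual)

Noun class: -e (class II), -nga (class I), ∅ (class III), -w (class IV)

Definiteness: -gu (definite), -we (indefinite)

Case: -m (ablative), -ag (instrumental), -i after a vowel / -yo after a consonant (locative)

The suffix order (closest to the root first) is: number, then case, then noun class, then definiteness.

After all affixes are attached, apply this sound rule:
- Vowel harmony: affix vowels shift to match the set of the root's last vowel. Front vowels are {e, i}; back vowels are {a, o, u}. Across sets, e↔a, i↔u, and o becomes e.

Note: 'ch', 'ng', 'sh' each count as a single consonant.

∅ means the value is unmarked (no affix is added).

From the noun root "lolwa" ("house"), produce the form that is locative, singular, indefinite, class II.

Attach number singular -ich → lolwaich.
Attach case locative -yo (after consonant 'ch') → lolwaichyo.
Attach noun class class II -e → lolwaichyoe.
Attach definiteness indefinite -we → lolwaichyoewe.
Apply vowel harmony: lolwaichyoewe → lolwauchyoawa.

lolwauchyoawa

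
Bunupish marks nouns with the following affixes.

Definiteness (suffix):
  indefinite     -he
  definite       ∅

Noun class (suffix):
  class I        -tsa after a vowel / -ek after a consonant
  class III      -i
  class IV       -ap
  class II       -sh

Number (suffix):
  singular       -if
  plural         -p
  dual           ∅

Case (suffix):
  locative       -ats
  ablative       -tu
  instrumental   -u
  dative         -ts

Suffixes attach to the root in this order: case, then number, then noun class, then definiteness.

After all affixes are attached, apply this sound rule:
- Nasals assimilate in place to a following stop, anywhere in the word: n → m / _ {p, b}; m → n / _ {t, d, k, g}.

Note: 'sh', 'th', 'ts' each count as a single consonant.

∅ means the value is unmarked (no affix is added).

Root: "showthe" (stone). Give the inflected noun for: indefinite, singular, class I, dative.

showthetsifekhe

Attach case dative -ts → showthets.
Attach number singular -if → showthetsif.
Attach noun class class I -ek (after consonant 'f') → showthetsifek.
Attach definiteness indefinite -he → showthetsifekhe.
Nasal assimilation: no change.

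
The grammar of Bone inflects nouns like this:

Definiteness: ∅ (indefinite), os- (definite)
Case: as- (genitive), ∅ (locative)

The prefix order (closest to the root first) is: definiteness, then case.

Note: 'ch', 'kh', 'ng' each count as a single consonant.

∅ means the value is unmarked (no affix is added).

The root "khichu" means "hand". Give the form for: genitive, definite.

Attach definiteness definite os- → oskhichu.
Attach case genitive as- → asoskhichu.

asoskhichu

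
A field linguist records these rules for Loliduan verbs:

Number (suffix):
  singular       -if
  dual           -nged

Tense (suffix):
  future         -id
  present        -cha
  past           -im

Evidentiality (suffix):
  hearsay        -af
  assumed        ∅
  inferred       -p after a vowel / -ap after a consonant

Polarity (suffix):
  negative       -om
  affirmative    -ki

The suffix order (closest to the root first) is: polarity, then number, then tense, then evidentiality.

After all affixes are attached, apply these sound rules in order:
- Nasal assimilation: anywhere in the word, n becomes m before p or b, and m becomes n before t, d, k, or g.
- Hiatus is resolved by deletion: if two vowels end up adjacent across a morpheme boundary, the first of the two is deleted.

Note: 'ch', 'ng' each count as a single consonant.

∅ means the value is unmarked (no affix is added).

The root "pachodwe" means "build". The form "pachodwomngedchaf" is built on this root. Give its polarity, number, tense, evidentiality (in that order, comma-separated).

Segment: pachodwe-om-nged-cha-af.
polarity: -om → negative.
number: -nged → dual.
tense: -cha → present.
evidentiality: -af → hearsay.

negative, dual, present, hearsay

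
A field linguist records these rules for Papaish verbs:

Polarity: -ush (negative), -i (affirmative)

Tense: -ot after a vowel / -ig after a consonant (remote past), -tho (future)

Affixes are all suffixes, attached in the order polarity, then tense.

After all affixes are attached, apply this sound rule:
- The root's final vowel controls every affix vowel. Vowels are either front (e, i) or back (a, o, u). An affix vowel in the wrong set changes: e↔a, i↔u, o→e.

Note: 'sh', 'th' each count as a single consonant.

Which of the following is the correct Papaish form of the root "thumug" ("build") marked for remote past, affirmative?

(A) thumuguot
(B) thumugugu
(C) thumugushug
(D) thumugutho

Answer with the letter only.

Attach polarity affirmative -i → thumugi.
Attach tense remote past -ot (after vowel 'i') → thumugiot.
Apply vowel harmony: thumugiot → thumuguot.
So the correct form is thumuguot, option (A).
(D) thumugutho is wrong: it uses future instead of remote past for tense.
(C) thumugushug is wrong: it uses negative instead of affirmative for polarity.
(B) thumugugu is wrong: it has the affixes in the wrong order.

A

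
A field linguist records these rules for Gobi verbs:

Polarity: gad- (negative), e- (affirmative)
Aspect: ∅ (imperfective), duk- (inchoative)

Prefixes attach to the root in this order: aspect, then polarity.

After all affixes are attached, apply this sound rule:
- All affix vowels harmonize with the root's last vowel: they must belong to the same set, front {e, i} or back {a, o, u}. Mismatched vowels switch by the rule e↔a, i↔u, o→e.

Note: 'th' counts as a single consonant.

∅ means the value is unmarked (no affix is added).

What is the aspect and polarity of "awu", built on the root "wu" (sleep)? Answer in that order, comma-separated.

Segment: e-wu.
aspect: ∅ → imperfective.
polarity: e- → affirmative.

imperfective, affirmative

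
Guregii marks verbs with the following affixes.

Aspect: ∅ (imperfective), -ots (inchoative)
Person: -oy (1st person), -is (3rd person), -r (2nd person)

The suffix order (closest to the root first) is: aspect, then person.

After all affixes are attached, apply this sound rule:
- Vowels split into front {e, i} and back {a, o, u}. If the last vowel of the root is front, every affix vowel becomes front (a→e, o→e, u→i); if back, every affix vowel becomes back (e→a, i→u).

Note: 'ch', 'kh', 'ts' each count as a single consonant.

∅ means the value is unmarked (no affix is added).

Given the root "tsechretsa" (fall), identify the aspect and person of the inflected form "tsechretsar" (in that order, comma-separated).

Segment: tsechretsa-r.
aspect: ∅ → imperfective.
person: -r → 2nd person.

imperfective, 2nd person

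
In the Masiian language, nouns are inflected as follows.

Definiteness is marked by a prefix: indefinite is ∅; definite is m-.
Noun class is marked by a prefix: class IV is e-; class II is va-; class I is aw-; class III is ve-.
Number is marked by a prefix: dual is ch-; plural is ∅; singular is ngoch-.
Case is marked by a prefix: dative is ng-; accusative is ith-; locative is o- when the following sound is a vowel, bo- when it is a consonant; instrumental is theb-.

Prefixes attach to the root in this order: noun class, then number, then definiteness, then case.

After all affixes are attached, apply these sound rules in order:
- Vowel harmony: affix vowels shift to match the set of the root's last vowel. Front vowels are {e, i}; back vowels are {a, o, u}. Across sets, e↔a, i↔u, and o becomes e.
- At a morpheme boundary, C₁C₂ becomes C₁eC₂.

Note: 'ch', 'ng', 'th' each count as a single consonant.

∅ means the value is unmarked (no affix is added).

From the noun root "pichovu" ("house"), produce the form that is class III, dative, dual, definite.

Attach noun class class III ve- → vepichovu.
Attach number dual ch- → chvepichovu.
Attach definiteness definite m- → mchvepichovu.
Attach case dative ng- → ngmchvepichovu.
Apply vowel harmony: ngmchvepichovu → ngmchvapichovu.
Apply epenthesis: ngmchvapichovu → ngemechevapichovu.

ngemechevapichovu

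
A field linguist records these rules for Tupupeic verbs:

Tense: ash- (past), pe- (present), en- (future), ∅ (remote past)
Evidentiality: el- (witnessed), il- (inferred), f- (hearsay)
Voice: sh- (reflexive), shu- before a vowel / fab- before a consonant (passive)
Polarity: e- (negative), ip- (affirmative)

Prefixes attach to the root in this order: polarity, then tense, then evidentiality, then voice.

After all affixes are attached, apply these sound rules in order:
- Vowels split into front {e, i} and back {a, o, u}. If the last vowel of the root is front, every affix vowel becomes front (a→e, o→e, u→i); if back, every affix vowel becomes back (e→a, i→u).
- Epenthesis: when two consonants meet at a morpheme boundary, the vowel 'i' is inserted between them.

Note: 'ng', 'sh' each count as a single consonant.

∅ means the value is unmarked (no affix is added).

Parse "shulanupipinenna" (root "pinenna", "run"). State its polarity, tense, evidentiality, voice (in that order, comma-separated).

Segment: sh-il-en-ip-pinenna.
polarity: ip- → affirmative.
tense: en- → future.
evidentiality: il- → inferred.
voice: sh- → reflexive.

affirmative, future, inferred, reflexive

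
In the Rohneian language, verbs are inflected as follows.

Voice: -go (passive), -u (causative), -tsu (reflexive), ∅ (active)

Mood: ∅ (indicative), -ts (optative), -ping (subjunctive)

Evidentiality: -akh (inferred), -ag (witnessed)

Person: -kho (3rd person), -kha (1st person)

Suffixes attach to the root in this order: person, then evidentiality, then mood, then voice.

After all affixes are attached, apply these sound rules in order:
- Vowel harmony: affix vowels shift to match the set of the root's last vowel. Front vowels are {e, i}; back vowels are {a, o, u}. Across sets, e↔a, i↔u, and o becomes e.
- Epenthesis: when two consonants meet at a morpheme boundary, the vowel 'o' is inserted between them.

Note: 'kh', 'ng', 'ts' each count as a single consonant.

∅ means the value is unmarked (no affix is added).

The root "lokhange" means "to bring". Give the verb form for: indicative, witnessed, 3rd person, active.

Attach person 3rd person -kho → lokhangekho.
Attach evidentiality witnessed -ag → lokhangekhoag.
mood = indicative: zero marking, form stays lokhangekhoag.
voice = active: zero marking, form stays lokhangekhoag.
Apply vowel harmony: lokhangekhoag → lokhangekheeg.
Epenthesis: no change.

lokhangekheeg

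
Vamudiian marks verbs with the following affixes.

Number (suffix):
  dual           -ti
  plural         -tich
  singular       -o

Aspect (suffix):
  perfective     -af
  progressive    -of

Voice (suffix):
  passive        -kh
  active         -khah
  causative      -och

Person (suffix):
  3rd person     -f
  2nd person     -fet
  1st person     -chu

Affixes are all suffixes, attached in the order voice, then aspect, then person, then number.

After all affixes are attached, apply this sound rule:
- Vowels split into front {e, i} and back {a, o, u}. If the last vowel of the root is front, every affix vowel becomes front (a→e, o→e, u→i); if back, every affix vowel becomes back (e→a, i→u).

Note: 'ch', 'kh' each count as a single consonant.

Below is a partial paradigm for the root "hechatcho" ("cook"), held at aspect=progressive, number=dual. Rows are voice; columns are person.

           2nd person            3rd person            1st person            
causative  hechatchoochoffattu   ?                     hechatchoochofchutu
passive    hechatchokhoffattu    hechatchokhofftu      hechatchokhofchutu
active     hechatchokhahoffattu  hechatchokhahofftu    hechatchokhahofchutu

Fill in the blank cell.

hechatchoochofftu

Attach voice causative -och → hechatchooch.
Attach aspect progressive -of → hechatchoochof.
Attach person 3rd person -f → hechatchoochoff.
Attach number dual -ti → hechatchoochoffti.
Apply vowel harmony: hechatchoochoffti → hechatchoochofftu.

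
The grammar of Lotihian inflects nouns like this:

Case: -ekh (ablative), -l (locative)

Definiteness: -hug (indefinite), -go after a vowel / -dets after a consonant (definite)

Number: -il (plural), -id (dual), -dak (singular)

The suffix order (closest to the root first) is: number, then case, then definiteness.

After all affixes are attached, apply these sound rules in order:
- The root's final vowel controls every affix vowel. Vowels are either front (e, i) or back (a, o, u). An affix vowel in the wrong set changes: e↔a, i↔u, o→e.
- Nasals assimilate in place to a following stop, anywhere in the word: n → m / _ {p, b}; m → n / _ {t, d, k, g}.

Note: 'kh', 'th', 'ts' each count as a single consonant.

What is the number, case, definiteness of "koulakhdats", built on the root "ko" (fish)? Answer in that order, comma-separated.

Segment: ko-il-ekh-dets.
number: -il → plural.
case: -ekh → ablative.
definiteness: -go/dets → definite.

plural, ablative, definite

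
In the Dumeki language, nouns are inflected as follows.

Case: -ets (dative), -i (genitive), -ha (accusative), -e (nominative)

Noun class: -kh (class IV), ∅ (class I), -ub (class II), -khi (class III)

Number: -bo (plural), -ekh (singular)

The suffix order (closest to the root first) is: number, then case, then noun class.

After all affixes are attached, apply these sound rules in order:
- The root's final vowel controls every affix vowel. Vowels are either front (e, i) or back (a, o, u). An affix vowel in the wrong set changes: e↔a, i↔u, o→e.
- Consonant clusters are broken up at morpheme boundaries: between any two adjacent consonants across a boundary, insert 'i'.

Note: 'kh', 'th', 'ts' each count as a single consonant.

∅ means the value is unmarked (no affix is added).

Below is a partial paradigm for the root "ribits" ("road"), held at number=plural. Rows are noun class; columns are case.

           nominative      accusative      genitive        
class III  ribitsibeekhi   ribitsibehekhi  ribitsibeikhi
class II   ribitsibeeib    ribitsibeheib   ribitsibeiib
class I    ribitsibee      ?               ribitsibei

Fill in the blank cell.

Attach number plural -bo → ribitsbo.
Attach case accusative -ha → ribitsboha.
noun class = class I: zero marking, form stays ribitsboha.
Apply vowel harmony: ribitsboha → ribitsbehe.
Apply epenthesis: ribitsbehe → ribitsibehe.

ribitsibehe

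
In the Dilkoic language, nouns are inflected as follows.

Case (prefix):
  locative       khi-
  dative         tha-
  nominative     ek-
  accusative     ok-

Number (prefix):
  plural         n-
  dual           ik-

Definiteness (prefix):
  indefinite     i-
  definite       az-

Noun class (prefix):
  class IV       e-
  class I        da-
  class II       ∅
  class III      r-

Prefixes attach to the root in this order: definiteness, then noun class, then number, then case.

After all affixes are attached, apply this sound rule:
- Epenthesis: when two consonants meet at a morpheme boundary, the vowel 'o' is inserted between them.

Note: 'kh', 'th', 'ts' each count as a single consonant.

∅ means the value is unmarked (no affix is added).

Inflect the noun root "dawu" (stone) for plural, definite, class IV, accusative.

Attach definiteness definite az- → azdawu.
Attach noun class class IV e- → eazdawu.
Attach number plural n- → neazdawu.
Attach case accusative ok- → okneazdawu.
Apply epenthesis: okneazdawu → okoneazodawu.

okoneazodawu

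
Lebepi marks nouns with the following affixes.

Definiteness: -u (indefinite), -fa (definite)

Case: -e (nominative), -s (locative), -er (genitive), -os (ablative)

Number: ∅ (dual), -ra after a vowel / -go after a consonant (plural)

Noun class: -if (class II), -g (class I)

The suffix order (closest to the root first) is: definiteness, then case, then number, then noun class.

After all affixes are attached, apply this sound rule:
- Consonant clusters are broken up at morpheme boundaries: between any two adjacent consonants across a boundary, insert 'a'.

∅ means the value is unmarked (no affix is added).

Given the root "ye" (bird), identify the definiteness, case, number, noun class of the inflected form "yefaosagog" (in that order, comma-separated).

Segment: ye-fa-os-go-g.
definiteness: -fa → definite.
case: -os → ablative.
number: -ra/go → plural.
noun class: -g → class I.

definite, ablative, plural, class I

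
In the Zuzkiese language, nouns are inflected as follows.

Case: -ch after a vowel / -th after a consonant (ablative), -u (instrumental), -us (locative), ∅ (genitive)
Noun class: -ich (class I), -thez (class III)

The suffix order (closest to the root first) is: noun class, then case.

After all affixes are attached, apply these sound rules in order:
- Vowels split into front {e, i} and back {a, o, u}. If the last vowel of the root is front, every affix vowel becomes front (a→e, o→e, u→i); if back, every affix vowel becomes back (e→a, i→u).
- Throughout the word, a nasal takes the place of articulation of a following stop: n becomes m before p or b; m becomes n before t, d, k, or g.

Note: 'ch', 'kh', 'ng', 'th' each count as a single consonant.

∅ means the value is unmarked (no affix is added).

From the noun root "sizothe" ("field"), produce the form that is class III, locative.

Attach noun class class III -thez → sizothethez.
Attach case locative -us → sizothethezus.
Apply vowel harmony: sizothethezus → sizothethezis.
Nasal assimilation: no change.

sizothethezis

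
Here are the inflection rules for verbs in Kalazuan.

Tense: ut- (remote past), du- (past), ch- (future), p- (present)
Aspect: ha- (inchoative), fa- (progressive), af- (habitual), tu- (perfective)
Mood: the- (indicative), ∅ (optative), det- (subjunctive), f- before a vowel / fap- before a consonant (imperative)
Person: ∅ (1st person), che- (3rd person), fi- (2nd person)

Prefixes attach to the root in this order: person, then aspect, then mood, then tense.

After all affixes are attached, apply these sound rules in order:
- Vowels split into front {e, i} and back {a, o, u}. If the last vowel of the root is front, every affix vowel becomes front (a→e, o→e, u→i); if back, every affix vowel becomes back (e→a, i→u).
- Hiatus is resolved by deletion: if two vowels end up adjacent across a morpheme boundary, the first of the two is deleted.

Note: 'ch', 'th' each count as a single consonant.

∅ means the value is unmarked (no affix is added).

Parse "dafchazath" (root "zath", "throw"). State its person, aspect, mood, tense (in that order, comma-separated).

Segment: du-af-che-zath.
person: che- → 3rd person.
aspect: af- → habitual.
mood: ∅ → optative.
tense: du- → past.

3rd person, habitual, optative, past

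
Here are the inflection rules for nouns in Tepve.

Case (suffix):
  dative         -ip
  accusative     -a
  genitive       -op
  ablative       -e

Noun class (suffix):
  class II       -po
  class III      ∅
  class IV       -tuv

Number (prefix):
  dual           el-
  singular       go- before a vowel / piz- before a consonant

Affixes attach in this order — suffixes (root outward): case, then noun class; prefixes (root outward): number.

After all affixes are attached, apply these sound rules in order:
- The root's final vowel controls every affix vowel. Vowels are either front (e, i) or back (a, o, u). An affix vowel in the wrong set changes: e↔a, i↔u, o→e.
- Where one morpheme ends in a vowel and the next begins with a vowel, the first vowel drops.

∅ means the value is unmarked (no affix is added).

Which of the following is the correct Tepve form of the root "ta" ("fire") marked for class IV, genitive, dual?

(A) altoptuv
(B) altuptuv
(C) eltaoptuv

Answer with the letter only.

Attach case genitive -op → taop.
Attach number dual el- → eltaop.
Attach noun class class IV -tuv → eltaoptuv.
Apply vowel harmony: eltaoptuv → altaoptuv.
Apply vowel deletion: altaoptuv → altoptuv.
So the correct form is altoptuv, option (A).
(B) altuptuv is wrong: it uses dative instead of genitive for case.
(C) eltaoptuv is wrong: it fails to apply the sound rule(s).

A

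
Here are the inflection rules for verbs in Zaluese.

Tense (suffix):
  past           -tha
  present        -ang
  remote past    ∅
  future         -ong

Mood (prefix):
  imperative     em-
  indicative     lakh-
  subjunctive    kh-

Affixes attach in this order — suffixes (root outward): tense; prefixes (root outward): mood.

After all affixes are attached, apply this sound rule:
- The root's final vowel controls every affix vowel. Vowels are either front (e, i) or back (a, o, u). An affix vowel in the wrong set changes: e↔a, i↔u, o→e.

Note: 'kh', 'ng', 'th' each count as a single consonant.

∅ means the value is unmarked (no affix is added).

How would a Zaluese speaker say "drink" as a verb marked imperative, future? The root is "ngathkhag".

Attach mood imperative em- → emngathkhag.
Attach tense future -ong → emngathkhagong.
Apply vowel harmony: emngathkhagong → amngathkhagong.

amngathkhagong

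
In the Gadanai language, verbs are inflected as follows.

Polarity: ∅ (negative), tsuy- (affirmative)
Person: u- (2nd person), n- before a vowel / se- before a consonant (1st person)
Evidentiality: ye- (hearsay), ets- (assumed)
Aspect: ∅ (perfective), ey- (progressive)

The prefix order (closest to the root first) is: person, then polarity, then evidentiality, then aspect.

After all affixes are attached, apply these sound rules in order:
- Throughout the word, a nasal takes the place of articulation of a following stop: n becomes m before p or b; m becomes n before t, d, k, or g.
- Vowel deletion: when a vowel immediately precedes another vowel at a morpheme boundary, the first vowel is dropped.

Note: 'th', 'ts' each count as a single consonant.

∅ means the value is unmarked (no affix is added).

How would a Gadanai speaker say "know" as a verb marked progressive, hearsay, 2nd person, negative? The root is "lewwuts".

Attach person 2nd person u- → ulewwuts.
polarity = negative: zero marking, form stays ulewwuts.
Attach evidentiality hearsay ye- → yeulewwuts.
Attach aspect progressive ey- → eyyeulewwuts.
Nasal assimilation: no change.
Apply vowel deletion: eyyeulewwuts → eyyulewwuts.

eyyulewwuts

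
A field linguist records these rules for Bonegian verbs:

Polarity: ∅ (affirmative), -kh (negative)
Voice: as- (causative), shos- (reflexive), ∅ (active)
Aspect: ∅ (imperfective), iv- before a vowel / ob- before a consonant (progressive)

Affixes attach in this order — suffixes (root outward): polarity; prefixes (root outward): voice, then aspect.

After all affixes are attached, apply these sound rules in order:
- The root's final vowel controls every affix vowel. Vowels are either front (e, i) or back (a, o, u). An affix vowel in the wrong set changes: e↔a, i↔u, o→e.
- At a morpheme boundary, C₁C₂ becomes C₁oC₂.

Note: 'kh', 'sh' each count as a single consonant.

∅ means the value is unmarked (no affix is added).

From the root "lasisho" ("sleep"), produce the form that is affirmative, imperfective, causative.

Attach voice causative as- → aslasisho.
polarity = affirmative: zero marking, form stays aslasisho.
aspect = imperfective: zero marking, form stays aslasisho.
Vowel harmony: no change.
Apply epenthesis: aslasisho → asolasisho.

asolasisho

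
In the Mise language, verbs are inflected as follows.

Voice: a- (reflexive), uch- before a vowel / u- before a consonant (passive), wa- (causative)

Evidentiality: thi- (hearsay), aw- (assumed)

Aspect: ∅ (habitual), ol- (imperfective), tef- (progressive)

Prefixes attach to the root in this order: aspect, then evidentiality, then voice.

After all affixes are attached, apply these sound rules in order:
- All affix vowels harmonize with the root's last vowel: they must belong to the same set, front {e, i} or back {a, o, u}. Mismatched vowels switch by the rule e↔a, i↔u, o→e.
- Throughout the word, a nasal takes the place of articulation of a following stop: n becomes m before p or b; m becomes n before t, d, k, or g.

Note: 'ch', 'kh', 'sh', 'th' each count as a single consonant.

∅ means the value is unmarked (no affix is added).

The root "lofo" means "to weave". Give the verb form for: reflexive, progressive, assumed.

aawtaflofo

Attach aspect progressive tef- → teflofo.
Attach evidentiality assumed aw- → awteflofo.
Attach voice reflexive a- → aawteflofo.
Apply vowel harmony: aawteflofo → aawtaflofo.
Nasal assimilation: no change.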